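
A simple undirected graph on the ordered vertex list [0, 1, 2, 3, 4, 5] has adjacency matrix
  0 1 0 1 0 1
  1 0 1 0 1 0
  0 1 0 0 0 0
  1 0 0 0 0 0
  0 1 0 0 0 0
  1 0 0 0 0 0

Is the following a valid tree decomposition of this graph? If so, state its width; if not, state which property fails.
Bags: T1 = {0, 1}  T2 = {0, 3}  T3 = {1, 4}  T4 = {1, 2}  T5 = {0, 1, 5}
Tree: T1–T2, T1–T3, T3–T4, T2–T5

A tree decomposition must satisfy three properties: every vertex lies in some bag; for every edge, both endpoints lie together in some bag; and for every vertex, the bags containing it form a connected subtree. Here bags containing vertex 1 are not connected in the tree, so the decomposition is invalid.

No — bags containing vertex 1 are not connected in the tree.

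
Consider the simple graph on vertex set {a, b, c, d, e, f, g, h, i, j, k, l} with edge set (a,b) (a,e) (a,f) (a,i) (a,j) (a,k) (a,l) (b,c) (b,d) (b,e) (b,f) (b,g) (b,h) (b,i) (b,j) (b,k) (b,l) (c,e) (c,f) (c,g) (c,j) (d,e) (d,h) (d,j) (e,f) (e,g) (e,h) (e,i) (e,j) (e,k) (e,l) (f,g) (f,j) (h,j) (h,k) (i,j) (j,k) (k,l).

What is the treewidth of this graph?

A width-4 tree decomposition is:
Bags: B1 = {a, b, e, j, k}  B2 = {a, b, e, i, j}  B3 = {b, e, h, j, k}  B4 = {a, b, e, f, j}  B5 = {a, b, e, k, l}  B6 = {b, c, e, f, j}  B7 = {b, c, e, f, g}  B8 = {b, d, e, h, j}
Tree: B1–B2, B1–B3, B2–B4, B1–B5, B4–B6, B6–B7, B3–B8
Every bag has size at most 5, so the width is 5 − 1 = 4 and tw(G) ≤ 4. On the other hand G contains the 5-clique {b, c, e, f, g}. A clique must lie in a single bag of any decomposition, so no decomposition can have width below 4. Combining the bounds, tw(G) = 4.

4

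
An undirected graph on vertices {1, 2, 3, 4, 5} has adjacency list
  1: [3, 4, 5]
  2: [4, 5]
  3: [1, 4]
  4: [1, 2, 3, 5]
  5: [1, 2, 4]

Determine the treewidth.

A width-2 tree decomposition is:
Bags: B1 = {1, 3, 4}  B2 = {1, 4, 5}  B3 = {2, 4, 5}
Tree: B1–B2, B2–B3
Every bag has size at most 3, so the width is 3 − 1 = 2 and tw(G) ≤ 2. On the other hand G contains the 3-clique {1, 3, 4}. A clique must lie in a single bag of any decomposition, so no decomposition can have width below 2. Therefore the treewidth is 2.

2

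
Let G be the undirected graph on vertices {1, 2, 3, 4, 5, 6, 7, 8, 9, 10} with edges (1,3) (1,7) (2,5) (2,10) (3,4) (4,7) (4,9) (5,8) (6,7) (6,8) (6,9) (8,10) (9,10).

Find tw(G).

A width-2 tree decomposition is:
Bags: B1 = {2, 5, 8}  B2 = {2, 8, 10}  B3 = {6, 8, 10}  B4 = {6, 9, 10}  B5 = {6, 7, 9}  B6 = {4, 7, 9}  B7 = {1, 4, 7}  B8 = {1, 3, 4}
Tree: B1–B2, B2–B3, B3–B4, B4–B5, B5–B6, B6–B7, B7–B8
Every bag has size at most 3, so the width is 3 − 1 = 2 and tw(G) ≤ 2. Since 5–2–10–8–5 is a cycle in G, G is not acyclic. Forests are exactly the graphs of treewidth ≤ 1, so tw(G) ≥ 2. Hence tw(G) = 2 exactly.

2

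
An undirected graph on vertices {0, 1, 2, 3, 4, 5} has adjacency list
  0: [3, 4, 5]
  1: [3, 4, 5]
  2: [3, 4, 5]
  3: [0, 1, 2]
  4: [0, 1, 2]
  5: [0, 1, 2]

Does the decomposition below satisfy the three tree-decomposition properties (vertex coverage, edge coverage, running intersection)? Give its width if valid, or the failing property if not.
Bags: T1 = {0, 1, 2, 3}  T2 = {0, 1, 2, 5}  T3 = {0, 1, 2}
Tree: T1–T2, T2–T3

A tree decomposition must satisfy three properties: every vertex lies in some bag; for every edge, both endpoints lie together in some bag; and for every vertex, the bags containing it form a connected subtree. Here vertex 4 appears in no bag, so the decomposition is invalid.

No — vertex 4 appears in no bag.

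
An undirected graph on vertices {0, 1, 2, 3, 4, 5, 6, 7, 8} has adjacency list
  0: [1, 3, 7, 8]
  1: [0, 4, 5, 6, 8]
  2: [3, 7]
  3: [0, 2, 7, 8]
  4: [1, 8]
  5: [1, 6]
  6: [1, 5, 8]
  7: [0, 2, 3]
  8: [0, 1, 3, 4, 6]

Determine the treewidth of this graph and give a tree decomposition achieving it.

Treewidth 2.
One optimal decomposition is:
Bags: B1 = {0, 3, 8}  B2 = {0, 1, 8}  B3 = {1, 4, 8}  B4 = {1, 6, 8}  B5 = {0, 3, 7}  B6 = {2, 3, 7}  B7 = {1, 5, 6}
Tree: B1–B2, B2–B3, B3–B4, B1–B5, B5–B6, B4–B7

The largest bag has 3 vertices, giving width 2; this decomposition certifies tw(G) ≤ 2. For the lower bound, the 3 vertices {0, 1, 8} are pairwise adjacent, and any tree decomposition puts a clique entirely inside one bag — forcing width ≥ 2. Hence tw(G) = 2 exactly.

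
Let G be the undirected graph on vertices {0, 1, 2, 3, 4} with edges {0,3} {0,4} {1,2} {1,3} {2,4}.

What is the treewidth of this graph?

A width-2 tree decomposition is:
Bags: B1 = {0, 1, 3}  B2 = {0, 1, 4}  B3 = {1, 2, 4}
Tree: B1–B2, B2–B3
The largest bag has 3 vertices, giving width 2; this decomposition certifies tw(G) ≤ 2. The edges 1–3–0–4–2–1 form a cycle, so G is not a tree and its treewidth is at least 2. Therefore the treewidth is 2.

2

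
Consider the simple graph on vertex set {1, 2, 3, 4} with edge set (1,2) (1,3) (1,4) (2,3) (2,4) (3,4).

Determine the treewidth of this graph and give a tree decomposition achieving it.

With just one bag of size 4, the width is 4 − 1 = 3, so tw(G) ≤ 3. For the lower bound, the 4 vertices {1, 2, 3, 4} are pairwise adjacent, and any tree decomposition puts a clique entirely inside one bag — forcing width ≥ 3. Combining the bounds, tw(G) = 3.

Treewidth 3.
One optimal decomposition is:
Bags: B1 = {1, 2, 3, 4}
Tree: (single bag)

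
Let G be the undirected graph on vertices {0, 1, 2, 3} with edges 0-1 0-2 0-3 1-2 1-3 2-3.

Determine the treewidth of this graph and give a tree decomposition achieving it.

A single bag containing all 4 vertices is trivially a valid decomposition of width 3. On the other hand G contains the 4-clique {0, 1, 2, 3}. A clique must lie in a single bag of any decomposition, so no decomposition can have width below 3. Therefore the treewidth is 3.

Treewidth 3.
Bags: B1 = {0, 1, 2, 3}
Tree: (single bag)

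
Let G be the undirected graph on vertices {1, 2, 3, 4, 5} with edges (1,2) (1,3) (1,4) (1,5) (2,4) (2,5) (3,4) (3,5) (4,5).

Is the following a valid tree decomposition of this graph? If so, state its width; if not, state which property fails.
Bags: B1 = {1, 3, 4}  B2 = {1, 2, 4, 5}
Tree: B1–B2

No — edge (5,3) lies in no bag.

A tree decomposition must satisfy three properties: every vertex lies in some bag; for every edge, both endpoints lie together in some bag; and for every vertex, the bags containing it form a connected subtree. Here edge (5,3) lies in no bag, so the decomposition is invalid.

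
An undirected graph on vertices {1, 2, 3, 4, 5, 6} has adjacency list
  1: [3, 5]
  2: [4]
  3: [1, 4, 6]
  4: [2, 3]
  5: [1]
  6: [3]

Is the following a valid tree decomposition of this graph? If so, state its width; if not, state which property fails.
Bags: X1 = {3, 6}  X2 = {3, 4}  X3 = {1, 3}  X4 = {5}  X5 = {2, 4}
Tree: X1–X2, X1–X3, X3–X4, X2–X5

No — edge (1,5) lies in no bag.

A tree decomposition must satisfy three properties: every vertex lies in some bag; for every edge, both endpoints lie together in some bag; and for every vertex, the bags containing it form a connected subtree. Here edge (1,5) lies in no bag, so the decomposition is invalid.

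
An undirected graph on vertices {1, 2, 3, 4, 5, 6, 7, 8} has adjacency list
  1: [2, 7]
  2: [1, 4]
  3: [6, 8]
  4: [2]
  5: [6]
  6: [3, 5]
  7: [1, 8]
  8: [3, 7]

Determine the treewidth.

1

A width-1 tree decomposition is:
Bags: B1 = {2, 4}  B2 = {1, 2}  B3 = {1, 7}  B4 = {7, 8}  B5 = {3, 8}  B6 = {3, 6}  B7 = {5, 6}
Tree: B1–B2, B2–B3, B3–B4, B4–B5, B5–B6, B6–B7
Every bag has size at most 2, so the width is 2 − 1 = 1 and tw(G) ≤ 1. G has an edge, so its treewidth is at least 1. The upper and lower bounds meet at 1, so that is the treewidth.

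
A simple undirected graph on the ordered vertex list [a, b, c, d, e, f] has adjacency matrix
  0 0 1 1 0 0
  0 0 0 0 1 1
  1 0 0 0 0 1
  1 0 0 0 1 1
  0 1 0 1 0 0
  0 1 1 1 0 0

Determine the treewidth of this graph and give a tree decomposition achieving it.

The largest bag has 3 vertices, giving width 2; this decomposition certifies tw(G) ≤ 2. The edges a–c–f–d–a form a cycle, so G is not a tree and its treewidth is at least 2. Combining the bounds, tw(G) = 2.

Treewidth 2.
One optimal decomposition is:
Bags: B1 = {a, c, d}  B2 = {c, d, f}  B3 = {d, e, f}  B4 = {b, e, f}
Tree: B1–B2, B2–B3, B3–B4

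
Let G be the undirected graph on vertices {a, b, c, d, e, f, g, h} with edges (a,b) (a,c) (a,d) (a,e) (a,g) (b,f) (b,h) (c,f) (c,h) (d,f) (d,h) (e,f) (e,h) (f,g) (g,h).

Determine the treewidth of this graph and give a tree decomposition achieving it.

Treewidth 3.
One such decomposition:
Bags: B1 = {a, b, f, h}  B2 = {a, f, g, h}  B3 = {a, e, f, h}  B4 = {a, d, f, h}  B5 = {a, c, f, h}
Tree: B1–B2, B2–B3, B3–B4, B4–B5

Every bag has size at most 4, so the width is 4 − 1 = 3 and tw(G) ≤ 3. For the lower bound: the 4 vertex sets {b,f}, {g,h}, {a}, {e} are disjoint, each induces a connected subgraph, and every pair is joined by at least one edge of G. Contracting each set to a single vertex therefore yields K_{4} as a minor, and since treewidth is minor-monotone, tw(G) ≥ tw(K_{4}) = 3. Hence tw(G) = 3 exactly.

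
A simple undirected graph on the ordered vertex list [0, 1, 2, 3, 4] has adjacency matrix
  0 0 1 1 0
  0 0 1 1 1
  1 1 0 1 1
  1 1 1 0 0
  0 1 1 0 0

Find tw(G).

A width-2 tree decomposition is:
Bags: B1 = {1, 2, 3}  B2 = {1, 2, 4}  B3 = {0, 2, 3}
Tree: B1–B2, B1–B3
Every bag has size at most 3, so the width is 3 − 1 = 2 and tw(G) ≤ 2. Conversely, {0, 2, 3} is a clique of size 3, and the vertices of any clique must share a bag in every tree decomposition; so some bag has ≥ 3 vertices and tw(G) ≥ 2. Therefore the treewidth is 2.

2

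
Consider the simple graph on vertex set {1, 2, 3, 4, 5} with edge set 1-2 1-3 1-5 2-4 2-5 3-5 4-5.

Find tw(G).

2

A width-2 tree decomposition is:
Bags: B1 = {1, 2, 5}  B2 = {1, 3, 5}  B3 = {2, 4, 5}
Tree: B1–B2, B1–B3
Each bag holds 3 vertices, so the decomposition has width 2, which upper-bounds the treewidth. On the other hand G contains the 3-clique {1, 2, 5}. A clique must lie in a single bag of any decomposition, so no decomposition can have width below 2. Therefore the treewidth is 2.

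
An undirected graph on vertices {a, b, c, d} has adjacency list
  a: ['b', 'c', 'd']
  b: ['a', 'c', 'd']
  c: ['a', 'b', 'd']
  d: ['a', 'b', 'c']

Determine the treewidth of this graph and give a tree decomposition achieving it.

With just one bag of size 4, the width is 4 − 1 = 3, so tw(G) ≤ 3. For the lower bound, the 4 vertices {a, b, c, d} are pairwise adjacent, and any tree decomposition puts a clique entirely inside one bag — forcing width ≥ 3. The upper and lower bounds meet at 3, so that is the treewidth.

Treewidth 3.
Bags: B1 = {a, b, c, d}
Tree: (single bag)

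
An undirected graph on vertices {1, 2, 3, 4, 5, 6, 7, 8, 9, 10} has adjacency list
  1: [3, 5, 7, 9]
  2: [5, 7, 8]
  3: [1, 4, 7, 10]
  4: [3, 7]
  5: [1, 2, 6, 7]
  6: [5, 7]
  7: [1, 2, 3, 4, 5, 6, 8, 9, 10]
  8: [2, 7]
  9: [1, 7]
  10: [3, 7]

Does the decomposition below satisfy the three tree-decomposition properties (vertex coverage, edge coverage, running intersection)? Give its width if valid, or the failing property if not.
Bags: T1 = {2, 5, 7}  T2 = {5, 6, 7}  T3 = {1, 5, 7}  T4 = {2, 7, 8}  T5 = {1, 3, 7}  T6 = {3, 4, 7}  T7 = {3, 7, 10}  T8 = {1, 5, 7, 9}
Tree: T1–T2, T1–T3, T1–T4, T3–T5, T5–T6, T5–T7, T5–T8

A tree decomposition must satisfy three properties: every vertex lies in some bag; for every edge, both endpoints lie together in some bag; and for every vertex, the bags containing it form a connected subtree. Here bags containing vertex 5 are not connected in the tree, so the decomposition is invalid.

No — bags containing vertex 5 are not connected in the tree.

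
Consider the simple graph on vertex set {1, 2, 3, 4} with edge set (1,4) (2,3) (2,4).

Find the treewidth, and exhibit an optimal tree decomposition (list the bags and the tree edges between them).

Every bag has size at most 2, so the width is 2 − 1 = 1 and tw(G) ≤ 1. Since G has at least one edge (e.g. 1–4), it is not an edgeless graph, so tw(G) ≥ 1. The upper and lower bounds meet at 1, so that is the treewidth.

Treewidth 1.
One such decomposition:
Bags: B1 = {1, 4}  B2 = {2, 4}  B3 = {2, 3}
Tree: B1–B2, B2–B3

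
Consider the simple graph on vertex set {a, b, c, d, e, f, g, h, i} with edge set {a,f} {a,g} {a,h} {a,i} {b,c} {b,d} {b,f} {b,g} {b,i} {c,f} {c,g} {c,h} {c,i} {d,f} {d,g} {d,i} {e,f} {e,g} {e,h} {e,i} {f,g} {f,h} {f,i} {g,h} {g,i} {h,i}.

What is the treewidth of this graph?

4

A width-4 tree decomposition is:
Bags: B1 = {b, c, f, g, i}  B2 = {c, f, g, h, i}  B3 = {e, f, g, h, i}  B4 = {a, f, g, h, i}  B5 = {b, d, f, g, i}
Tree: B1–B2, B2–B3, B3–B4, B1–B5
Every bag has size at most 5, so the width is 5 − 1 = 4 and tw(G) ≤ 4. For the lower bound, the 5 vertices {b, d, f, g, i} are pairwise adjacent, and any tree decomposition puts a clique entirely inside one bag — forcing width ≥ 4. The upper and lower bounds meet at 4, so that is the treewidth.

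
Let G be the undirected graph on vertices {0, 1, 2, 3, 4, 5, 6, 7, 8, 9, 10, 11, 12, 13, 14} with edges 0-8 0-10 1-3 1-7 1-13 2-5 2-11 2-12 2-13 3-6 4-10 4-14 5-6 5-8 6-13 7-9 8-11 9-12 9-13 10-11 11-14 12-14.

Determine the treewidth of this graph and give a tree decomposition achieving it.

Treewidth 3.
One such decomposition:
Bags: B1 = {1, 3, 7, 9}  B2 = {1, 3, 9, 13}  B3 = {3, 6, 9, 13}  B4 = {6, 9, 12, 13}  B5 = {2, 6, 12, 13}  B6 = {2, 5, 6, 12}  B7 = {2, 5, 12, 14}  B8 = {2, 5, 11, 14}  B9 = {5, 8, 11, 14}  B10 = {4, 8, 11, 14}  B11 = {4, 8, 10, 11}  B12 = {0, 4, 8, 10}
Tree: B1–B2, B2–B3, B3–B4, B4–B5, B5–B6, B6–B7, B7–B8, B8–B9, B9–B10, B10–B11, B11–B12

Every bag has size at most 4, so the width is 4 − 1 = 3 and tw(G) ≤ 3. For the lower bound: the 4 vertex sets {1,3,7}, {9}, {13}, {2,5,6,12} are disjoint, each induces a connected subgraph, and every pair is joined by at least one edge of G. Contracting each set to a single vertex therefore yields K_{4} as a minor, and since treewidth is minor-monotone, tw(G) ≥ tw(K_{4}) = 3. Hence tw(G) = 3 exactly.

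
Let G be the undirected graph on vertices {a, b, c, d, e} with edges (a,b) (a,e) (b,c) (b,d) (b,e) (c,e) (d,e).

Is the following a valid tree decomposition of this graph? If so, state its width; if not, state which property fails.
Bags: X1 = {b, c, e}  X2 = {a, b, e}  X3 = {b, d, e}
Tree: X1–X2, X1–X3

Vertex coverage: the bags together contain {a, b, c, d, e}, the full vertex set. Edge coverage: each edge of G has both endpoints in at least one bag. Running intersection: for every vertex, the bags containing it form a connected subtree. All three properties hold, so this is a valid tree decomposition of width max|bag| − 1 = 2, and hence tw(G) ≤ 2.

Yes; width 2.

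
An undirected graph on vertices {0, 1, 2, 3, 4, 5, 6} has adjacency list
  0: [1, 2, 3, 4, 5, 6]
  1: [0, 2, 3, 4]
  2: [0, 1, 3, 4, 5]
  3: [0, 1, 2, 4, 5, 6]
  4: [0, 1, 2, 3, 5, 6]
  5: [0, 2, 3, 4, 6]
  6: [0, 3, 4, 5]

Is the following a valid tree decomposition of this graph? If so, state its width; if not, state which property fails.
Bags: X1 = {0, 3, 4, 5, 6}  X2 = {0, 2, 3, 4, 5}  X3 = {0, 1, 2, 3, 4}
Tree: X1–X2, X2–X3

Vertex coverage: the bags together contain {0, 1, 2, 3, 4, 5, 6}, the full vertex set. Edge coverage: each edge of G has both endpoints in at least one bag. Running intersection: for every vertex, the bags containing it form a connected subtree. All three properties hold, so this is a valid tree decomposition of width max|bag| − 1 = 4, and hence tw(G) ≤ 4.

Yes; width 4.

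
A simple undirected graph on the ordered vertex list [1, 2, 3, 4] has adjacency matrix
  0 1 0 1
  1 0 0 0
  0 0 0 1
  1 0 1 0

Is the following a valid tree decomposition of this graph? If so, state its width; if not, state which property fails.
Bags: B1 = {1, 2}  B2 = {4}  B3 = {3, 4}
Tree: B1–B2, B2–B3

No — edge (1,4) lies in no bag.

A tree decomposition must satisfy three properties: every vertex lies in some bag; for every edge, both endpoints lie together in some bag; and for every vertex, the bags containing it form a connected subtree. Here edge (1,4) lies in no bag, so the decomposition is invalid.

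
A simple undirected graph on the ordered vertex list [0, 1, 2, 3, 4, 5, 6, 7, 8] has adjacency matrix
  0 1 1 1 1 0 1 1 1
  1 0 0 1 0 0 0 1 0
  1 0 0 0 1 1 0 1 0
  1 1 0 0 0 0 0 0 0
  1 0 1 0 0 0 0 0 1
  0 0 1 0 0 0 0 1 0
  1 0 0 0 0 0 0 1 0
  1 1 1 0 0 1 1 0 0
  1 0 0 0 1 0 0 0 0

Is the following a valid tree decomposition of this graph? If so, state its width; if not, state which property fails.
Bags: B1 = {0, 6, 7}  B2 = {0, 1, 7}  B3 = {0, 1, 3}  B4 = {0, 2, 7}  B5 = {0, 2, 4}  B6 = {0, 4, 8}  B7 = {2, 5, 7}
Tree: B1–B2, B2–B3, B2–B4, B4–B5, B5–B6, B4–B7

Checking the three conditions: (i) the bags cover all of {0, 1, 2, 3, 4, 5, 6, 7, 8}; (ii) for each edge, some bag contains both endpoints; (iii) the bags containing any fixed vertex form a subtree. All hold, so the decomposition is valid with width 3 − 1 = 2.

Yes; width 2.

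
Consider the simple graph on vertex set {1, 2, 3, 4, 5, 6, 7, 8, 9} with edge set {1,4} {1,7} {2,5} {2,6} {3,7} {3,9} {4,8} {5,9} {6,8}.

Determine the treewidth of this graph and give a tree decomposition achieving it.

The largest bag has 3 vertices, giving width 2; this decomposition certifies tw(G) ≤ 2. For the lower bound, G contains the cycle 6–2–5–9–3–7–1–4–8–6, so G is not a forest; only forests have treewidth ≤ 1, hence tw(G) ≥ 2. Combining the bounds, tw(G) = 2.

Treewidth 2.
Bags: B1 = {2, 5, 6}  B2 = {5, 6, 9}  B3 = {3, 6, 9}  B4 = {3, 6, 7}  B5 = {1, 6, 7}  B6 = {1, 4, 6}  B7 = {4, 6, 8}
Tree: B1–B2, B2–B3, B3–B4, B4–B5, B5–B6, B6–B7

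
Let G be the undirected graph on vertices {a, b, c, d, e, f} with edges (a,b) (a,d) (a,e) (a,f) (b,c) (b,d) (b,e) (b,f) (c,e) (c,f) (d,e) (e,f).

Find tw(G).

A width-3 tree decomposition is:
Bags: B1 = {a, b, e, f}  B2 = {a, b, d, e}  B3 = {b, c, e, f}
Tree: B1–B2, B1–B3
Every bag has size at most 4, so the width is 4 − 1 = 3 and tw(G) ≤ 3. On the other hand G contains the 4-clique {a, b, d, e}. A clique must lie in a single bag of any decomposition, so no decomposition can have width below 3. Combining the bounds, tw(G) = 3.

3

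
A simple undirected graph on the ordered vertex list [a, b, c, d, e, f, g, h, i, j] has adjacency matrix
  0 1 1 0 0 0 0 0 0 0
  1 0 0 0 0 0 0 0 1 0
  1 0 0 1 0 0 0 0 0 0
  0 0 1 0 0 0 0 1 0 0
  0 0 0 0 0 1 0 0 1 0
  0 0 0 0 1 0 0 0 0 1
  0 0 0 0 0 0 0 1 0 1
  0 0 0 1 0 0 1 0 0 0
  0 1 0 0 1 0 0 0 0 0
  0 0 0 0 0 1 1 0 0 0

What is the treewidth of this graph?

2

A width-2 tree decomposition is:
Bags: B1 = {e, f, i}  B2 = {b, f, i}  B3 = {a, b, f}  B4 = {a, c, f}  B5 = {c, d, f}  B6 = {d, f, h}  B7 = {f, g, h}  B8 = {f, g, j}
Tree: B1–B2, B2–B3, B3–B4, B4–B5, B5–B6, B6–B7, B7–B8
Each bag holds 3 vertices, so the decomposition has width 2, which upper-bounds the treewidth. Since f–e–i–b–a–c–d–h–g–j–f is a cycle in G, G is not acyclic. Forests are exactly the graphs of treewidth ≤ 1, so tw(G) ≥ 2. Therefore the treewidth is 2.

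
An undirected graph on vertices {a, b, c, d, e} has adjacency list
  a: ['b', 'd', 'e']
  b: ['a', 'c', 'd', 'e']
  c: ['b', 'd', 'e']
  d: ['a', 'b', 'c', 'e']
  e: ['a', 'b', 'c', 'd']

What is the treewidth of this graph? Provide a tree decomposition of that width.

Every bag has size at most 4, so the width is 4 − 1 = 3 and tw(G) ≤ 3. Conversely, {b, c, d, e} is a clique of size 4, and the vertices of any clique must share a bag in every tree decomposition; so some bag has ≥ 4 vertices and tw(G) ≥ 3. Combining the bounds, tw(G) = 3.

Treewidth 3.
One optimal decomposition is:
Bags: B1 = {b, c, d, e}  B2 = {a, b, d, e}
Tree: B1–B2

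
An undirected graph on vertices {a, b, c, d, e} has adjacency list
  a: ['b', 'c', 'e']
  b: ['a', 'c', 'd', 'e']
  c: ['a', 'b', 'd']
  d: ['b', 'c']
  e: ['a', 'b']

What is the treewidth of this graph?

A width-2 tree decomposition is:
Bags: B1 = {a, b, e}  B2 = {a, b, c}  B3 = {b, c, d}
Tree: B1–B2, B2–B3
The largest bag has 3 vertices, giving width 2; this decomposition certifies tw(G) ≤ 2. On the other hand G contains the 3-clique {a, b, e}. A clique must lie in a single bag of any decomposition, so no decomposition can have width below 2. Therefore the treewidth is 2.

2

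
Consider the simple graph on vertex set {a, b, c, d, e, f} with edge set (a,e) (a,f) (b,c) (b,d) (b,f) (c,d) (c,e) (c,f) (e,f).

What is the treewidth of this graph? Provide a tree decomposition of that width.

Treewidth 2.
One optimal decomposition is:
Bags: B1 = {b, c, d}  B2 = {b, c, f}  B3 = {c, e, f}  B4 = {a, e, f}
Tree: B1–B2, B2–B3, B3–B4

Each bag holds 3 vertices, so the decomposition has width 2, which upper-bounds the treewidth. For the lower bound, the 3 vertices {b, c, d} are pairwise adjacent, and any tree decomposition puts a clique entirely inside one bag — forcing width ≥ 2. Therefore the treewidth is 2.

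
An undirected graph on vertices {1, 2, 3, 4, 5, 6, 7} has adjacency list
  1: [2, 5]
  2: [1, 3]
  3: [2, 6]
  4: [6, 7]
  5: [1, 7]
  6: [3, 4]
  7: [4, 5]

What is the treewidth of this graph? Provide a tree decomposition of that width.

Each bag holds 3 vertices, so the decomposition has width 2, which upper-bounds the treewidth. For the lower bound, G contains the cycle 2–1–5–7–4–6–3–2, so G is not a forest; only forests have treewidth ≤ 1, hence tw(G) ≥ 2. The upper and lower bounds meet at 2, so that is the treewidth.

Treewidth 2.
One such decomposition:
Bags: B1 = {1, 2, 5}  B2 = {2, 5, 7}  B3 = {2, 4, 7}  B4 = {2, 4, 6}  B5 = {2, 3, 6}
Tree: B1–B2, B2–B3, B3–B4, B4–B5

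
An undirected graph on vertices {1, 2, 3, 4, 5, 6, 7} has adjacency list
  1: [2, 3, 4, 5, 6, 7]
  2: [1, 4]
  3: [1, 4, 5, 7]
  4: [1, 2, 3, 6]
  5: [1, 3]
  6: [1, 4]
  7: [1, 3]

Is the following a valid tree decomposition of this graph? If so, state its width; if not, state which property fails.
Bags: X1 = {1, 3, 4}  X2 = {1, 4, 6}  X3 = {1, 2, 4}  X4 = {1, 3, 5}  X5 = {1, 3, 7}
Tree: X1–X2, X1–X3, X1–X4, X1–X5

Yes; width 2.

Vertex coverage: the bags together contain {1, 2, 3, 4, 5, 6, 7}, the full vertex set. Edge coverage: each edge of G has both endpoints in at least one bag. Running intersection: for every vertex, the bags containing it form a connected subtree. All three properties hold, so this is a valid tree decomposition of width max|bag| − 1 = 2, and hence tw(G) ≤ 2.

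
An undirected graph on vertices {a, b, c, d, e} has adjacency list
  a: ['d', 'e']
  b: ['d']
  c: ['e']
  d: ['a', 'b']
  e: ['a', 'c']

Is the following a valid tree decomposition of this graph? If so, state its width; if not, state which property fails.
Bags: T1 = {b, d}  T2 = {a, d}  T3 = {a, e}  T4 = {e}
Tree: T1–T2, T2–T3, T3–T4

A tree decomposition must satisfy three properties: every vertex lies in some bag; for every edge, both endpoints lie together in some bag; and for every vertex, the bags containing it form a connected subtree. Here vertex c appears in no bag, so the decomposition is invalid.

No — vertex c appears in no bag.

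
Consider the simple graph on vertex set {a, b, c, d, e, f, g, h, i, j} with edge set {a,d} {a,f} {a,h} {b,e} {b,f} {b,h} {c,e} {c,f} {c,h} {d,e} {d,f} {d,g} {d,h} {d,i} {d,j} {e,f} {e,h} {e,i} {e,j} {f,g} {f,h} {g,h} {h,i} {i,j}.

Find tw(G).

3

A width-3 tree decomposition is:
Bags: B1 = {d, e, f, h}  B2 = {c, e, f, h}  B3 = {d, f, g, h}  B4 = {d, e, h, i}  B5 = {d, e, i, j}  B6 = {a, d, f, h}  B7 = {b, e, f, h}
Tree: B1–B2, B1–B3, B1–B4, B4–B5, B3–B6, B1–B7
Every bag has size at most 4, so the width is 4 − 1 = 3 and tw(G) ≤ 3. Conversely, {d, e, i, j} is a clique of size 4, and the vertices of any clique must share a bag in every tree decomposition; so some bag has ≥ 4 vertices and tw(G) ≥ 3. Therefore the treewidth is 3.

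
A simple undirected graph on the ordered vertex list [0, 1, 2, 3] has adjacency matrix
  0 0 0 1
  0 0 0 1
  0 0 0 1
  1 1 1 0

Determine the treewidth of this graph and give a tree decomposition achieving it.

Every bag has size at most 2, so the width is 2 − 1 = 1 and tw(G) ≤ 1. Since G has at least one edge (e.g. 3–1), it is not an edgeless graph, so tw(G) ≥ 1. Therefore the treewidth is 1.

Treewidth 1.
One such decomposition:
Bags: B1 = {1, 3}  B2 = {2, 3}  B3 = {0, 3}
Tree: B1–B2, B1–B3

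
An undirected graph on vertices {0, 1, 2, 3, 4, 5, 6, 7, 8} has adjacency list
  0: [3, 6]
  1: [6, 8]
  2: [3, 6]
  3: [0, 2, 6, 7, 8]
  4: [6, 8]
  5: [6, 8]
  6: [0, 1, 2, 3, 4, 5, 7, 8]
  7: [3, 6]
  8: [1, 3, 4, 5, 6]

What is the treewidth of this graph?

2

A width-2 tree decomposition is:
Bags: B1 = {4, 6, 8}  B2 = {5, 6, 8}  B3 = {3, 6, 8}  B4 = {3, 6, 7}  B5 = {0, 3, 6}  B6 = {2, 3, 6}  B7 = {1, 6, 8}
Tree: B1–B2, B2–B3, B3–B4, B4–B5, B4–B6, B3–B7
Each bag holds 3 vertices, so the decomposition has width 2, which upper-bounds the treewidth. Conversely, {1, 6, 8} is a clique of size 3, and the vertices of any clique must share a bag in every tree decomposition; so some bag has ≥ 3 vertices and tw(G) ≥ 2. The upper and lower bounds meet at 2, so that is the treewidth.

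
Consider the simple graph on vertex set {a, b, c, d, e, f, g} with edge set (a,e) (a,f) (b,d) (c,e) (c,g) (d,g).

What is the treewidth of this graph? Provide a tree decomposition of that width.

Treewidth 1.
Bags: B1 = {b, d}  B2 = {d, g}  B3 = {c, g}  B4 = {c, e}  B5 = {a, e}  B6 = {a, f}
Tree: B1–B2, B2–B3, B3–B4, B4–B5, B5–B6

Each bag holds 2 vertices, so the decomposition has width 1, which upper-bounds the treewidth. G has an edge, so its treewidth is at least 1. Therefore the treewidth is 1.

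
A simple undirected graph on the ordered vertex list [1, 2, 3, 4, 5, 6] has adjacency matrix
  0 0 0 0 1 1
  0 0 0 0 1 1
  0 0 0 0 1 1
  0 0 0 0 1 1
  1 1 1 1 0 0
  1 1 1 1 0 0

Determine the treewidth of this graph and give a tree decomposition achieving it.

Every bag has size at most 3, so the width is 3 − 1 = 2 and tw(G) ≤ 2. For the lower bound, G contains the cycle 1–5–4–6–1, so G is not a forest; only forests have treewidth ≤ 1, hence tw(G) ≥ 2. Hence tw(G) = 2 exactly.

Treewidth 2.
One optimal decomposition is:
Bags: B1 = {1, 5, 6}  B2 = {4, 5, 6}  B3 = {2, 5, 6}  B4 = {3, 5, 6}
Tree: B1–B2, B2–B3, B3–B4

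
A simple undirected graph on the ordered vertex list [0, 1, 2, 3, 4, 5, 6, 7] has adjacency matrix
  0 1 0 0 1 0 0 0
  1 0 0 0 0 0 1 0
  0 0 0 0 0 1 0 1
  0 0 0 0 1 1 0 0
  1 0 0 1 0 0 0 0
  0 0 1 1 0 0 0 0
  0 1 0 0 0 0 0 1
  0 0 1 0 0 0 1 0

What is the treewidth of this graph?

A width-2 tree decomposition is:
Bags: B1 = {3, 4, 5}  B2 = {2, 4, 5}  B3 = {2, 4, 7}  B4 = {4, 6, 7}  B5 = {1, 4, 6}  B6 = {0, 1, 4}
Tree: B1–B2, B2–B3, B3–B4, B4–B5, B5–B6
Each bag holds 3 vertices, so the decomposition has width 2, which upper-bounds the treewidth. The edges 4–3–5–2–7–6–1–0–4 form a cycle, so G is not a tree and its treewidth is at least 2. The upper and lower bounds meet at 2, so that is the treewidth.

2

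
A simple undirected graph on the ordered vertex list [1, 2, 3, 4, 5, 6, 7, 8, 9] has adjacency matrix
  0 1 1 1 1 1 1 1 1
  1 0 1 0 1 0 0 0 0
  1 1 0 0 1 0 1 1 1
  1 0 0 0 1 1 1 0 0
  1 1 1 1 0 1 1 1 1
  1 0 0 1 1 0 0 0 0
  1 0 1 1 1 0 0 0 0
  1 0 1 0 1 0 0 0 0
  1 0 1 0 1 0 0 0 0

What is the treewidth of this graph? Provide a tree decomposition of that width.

Treewidth 3.
Bags: B1 = {1, 4, 5, 7}  B2 = {1, 3, 5, 7}  B3 = {1, 3, 5, 9}  B4 = {1, 2, 3, 5}  B5 = {1, 4, 5, 6}  B6 = {1, 3, 5, 8}
Tree: B1–B2, B2–B3, B2–B4, B1–B5, B4–B6

Every bag has size at most 4, so the width is 4 − 1 = 3 and tw(G) ≤ 3. On the other hand G contains the 4-clique {1, 3, 5, 8}. A clique must lie in a single bag of any decomposition, so no decomposition can have width below 3. Therefore the treewidth is 3.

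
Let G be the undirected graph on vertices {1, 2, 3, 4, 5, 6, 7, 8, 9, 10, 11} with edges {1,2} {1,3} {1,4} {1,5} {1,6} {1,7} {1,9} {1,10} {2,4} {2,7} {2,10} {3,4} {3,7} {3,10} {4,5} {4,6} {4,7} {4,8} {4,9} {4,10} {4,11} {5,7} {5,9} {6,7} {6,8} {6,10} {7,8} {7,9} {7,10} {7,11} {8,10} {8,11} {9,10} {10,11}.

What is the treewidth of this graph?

A width-4 tree decomposition is:
Bags: B1 = {1, 2, 4, 7, 10}  B2 = {1, 4, 6, 7, 10}  B3 = {1, 3, 4, 7, 10}  B4 = {1, 4, 7, 9, 10}  B5 = {4, 6, 7, 8, 10}  B6 = {4, 7, 8, 10, 11}  B7 = {1, 4, 5, 7, 9}
Tree: B1–B2, B2–B3, B3–B4, B2–B5, B5–B6, B4–B7
Each bag holds 5 vertices, so the decomposition has width 4, which upper-bounds the treewidth. For the lower bound, the 5 vertices {4, 7, 8, 10, 11} are pairwise adjacent, and any tree decomposition puts a clique entirely inside one bag — forcing width ≥ 4. Therefore the treewidth is 4.

4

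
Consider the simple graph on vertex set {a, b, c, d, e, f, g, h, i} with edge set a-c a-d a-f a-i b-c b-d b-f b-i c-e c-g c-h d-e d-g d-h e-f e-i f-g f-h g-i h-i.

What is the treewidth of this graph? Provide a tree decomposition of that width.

Treewidth 4.
Bags: B1 = {c, d, e, f, i}  B2 = {a, c, d, f, i}  B3 = {c, d, f, g, i}  B4 = {b, c, d, f, i}  B5 = {c, d, f, h, i}
Tree: B1–B2, B2–B3, B3–B4, B4–B5

The largest bag has 5 vertices, giving width 4; this decomposition certifies tw(G) ≤ 4. For the lower bound: the 5 vertex sets {d,e}, {a,i}, {c,g}, {f}, {b} are disjoint, each induces a connected subgraph, and every pair is joined by at least one edge of G. Contracting each set to a single vertex therefore yields K_{5} as a minor, and since treewidth is minor-monotone, tw(G) ≥ tw(K_{5}) = 4. The upper and lower bounds meet at 4, so that is the treewidth.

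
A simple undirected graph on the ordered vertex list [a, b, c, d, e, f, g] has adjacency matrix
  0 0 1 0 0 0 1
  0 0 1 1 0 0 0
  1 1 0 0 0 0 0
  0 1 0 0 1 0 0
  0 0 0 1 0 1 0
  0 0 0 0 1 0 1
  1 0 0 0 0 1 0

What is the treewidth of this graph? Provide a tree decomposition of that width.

Treewidth 2.
Bags: B1 = {b, d, e}  B2 = {b, c, e}  B3 = {a, c, e}  B4 = {a, e, g}  B5 = {e, f, g}
Tree: B1–B2, B2–B3, B3–B4, B4–B5

Each bag holds 3 vertices, so the decomposition has width 2, which upper-bounds the treewidth. Since e–d–b–c–a–g–f–e is a cycle in G, G is not acyclic. Forests are exactly the graphs of treewidth ≤ 1, so tw(G) ≥ 2. Therefore the treewidth is 2.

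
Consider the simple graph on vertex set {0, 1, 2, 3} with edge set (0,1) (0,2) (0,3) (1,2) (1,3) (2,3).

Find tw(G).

3

A width-3 tree decomposition is:
Bags: B1 = {0, 1, 2, 3}
Tree: (single bag)
A single bag containing all 4 vertices is trivially a valid decomposition of width 3. For the lower bound, the 4 vertices {0, 1, 2, 3} are pairwise adjacent, and any tree decomposition puts a clique entirely inside one bag — forcing width ≥ 3. Hence tw(G) = 3 exactly.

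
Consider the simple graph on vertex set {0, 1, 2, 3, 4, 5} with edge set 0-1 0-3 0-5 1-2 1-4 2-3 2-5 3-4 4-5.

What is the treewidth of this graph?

3

A width-3 tree decomposition is:
Bags: B1 = {0, 2, 3, 4}  B2 = {0, 2, 4, 5}  B3 = {0, 1, 2, 4}
Tree: B1–B2, B2–B3
Each bag holds 4 vertices, so the decomposition has width 3, which upper-bounds the treewidth. For the lower bound: the 4 vertex sets {3,4}, {0,5}, {2}, {1} are disjoint, each induces a connected subgraph, and every pair is joined by at least one edge of G. Contracting each set to a single vertex therefore yields K_{4} as a minor, and since treewidth is minor-monotone, tw(G) ≥ tw(K_{4}) = 3. The upper and lower bounds meet at 3, so that is the treewidth.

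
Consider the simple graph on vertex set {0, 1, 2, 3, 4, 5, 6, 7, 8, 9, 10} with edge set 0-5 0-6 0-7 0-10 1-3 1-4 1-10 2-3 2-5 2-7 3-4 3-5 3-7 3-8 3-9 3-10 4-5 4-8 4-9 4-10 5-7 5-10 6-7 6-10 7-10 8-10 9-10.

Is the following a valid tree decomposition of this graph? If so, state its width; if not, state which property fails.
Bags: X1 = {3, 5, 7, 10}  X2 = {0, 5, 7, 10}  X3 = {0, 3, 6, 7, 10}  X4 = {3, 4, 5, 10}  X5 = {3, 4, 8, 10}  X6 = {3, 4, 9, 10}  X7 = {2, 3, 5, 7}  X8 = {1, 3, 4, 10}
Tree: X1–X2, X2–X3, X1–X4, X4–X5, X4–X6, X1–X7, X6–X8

No — bags containing vertex 3 are not connected in the tree.

A tree decomposition must satisfy three properties: every vertex lies in some bag; for every edge, both endpoints lie together in some bag; and for every vertex, the bags containing it form a connected subtree. Here bags containing vertex 3 are not connected in the tree, so the decomposition is invalid.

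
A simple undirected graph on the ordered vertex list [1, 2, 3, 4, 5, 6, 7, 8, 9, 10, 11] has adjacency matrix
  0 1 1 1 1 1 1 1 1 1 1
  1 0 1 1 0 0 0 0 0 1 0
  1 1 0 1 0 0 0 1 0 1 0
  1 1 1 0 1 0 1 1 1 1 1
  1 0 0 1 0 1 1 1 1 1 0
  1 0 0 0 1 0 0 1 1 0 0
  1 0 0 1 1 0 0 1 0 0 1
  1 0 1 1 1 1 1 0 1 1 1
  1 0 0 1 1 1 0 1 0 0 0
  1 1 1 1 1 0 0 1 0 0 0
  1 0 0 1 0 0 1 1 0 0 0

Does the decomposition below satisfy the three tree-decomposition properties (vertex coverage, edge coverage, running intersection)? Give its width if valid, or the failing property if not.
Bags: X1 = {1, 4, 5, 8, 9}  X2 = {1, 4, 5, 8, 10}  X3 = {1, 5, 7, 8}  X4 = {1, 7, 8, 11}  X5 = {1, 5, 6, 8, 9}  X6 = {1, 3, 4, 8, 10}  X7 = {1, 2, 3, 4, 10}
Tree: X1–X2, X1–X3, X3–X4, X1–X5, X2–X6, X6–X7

A tree decomposition must satisfy three properties: every vertex lies in some bag; for every edge, both endpoints lie together in some bag; and for every vertex, the bags containing it form a connected subtree. Here edge (4,7) lies in no bag, so the decomposition is invalid.

No — edge (4,7) lies in no bag.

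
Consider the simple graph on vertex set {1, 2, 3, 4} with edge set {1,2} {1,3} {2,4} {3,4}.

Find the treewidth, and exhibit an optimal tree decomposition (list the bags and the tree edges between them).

Each bag holds 3 vertices, so the decomposition has width 2, which upper-bounds the treewidth. Since 3–4–2–1–3 is a cycle in G, G is not acyclic. Forests are exactly the graphs of treewidth ≤ 1, so tw(G) ≥ 2. Hence tw(G) = 2 exactly.

Treewidth 2.
One such decomposition:
Bags: B1 = {2, 3, 4}  B2 = {1, 2, 3}
Tree: B1–B2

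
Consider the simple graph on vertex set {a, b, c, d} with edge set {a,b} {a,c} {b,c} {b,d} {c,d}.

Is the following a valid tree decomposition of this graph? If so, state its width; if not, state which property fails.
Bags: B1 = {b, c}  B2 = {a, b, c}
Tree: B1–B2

No — vertex d appears in no bag.

A tree decomposition must satisfy three properties: every vertex lies in some bag; for every edge, both endpoints lie together in some bag; and for every vertex, the bags containing it form a connected subtree. Here vertex d appears in no bag, so the decomposition is invalid.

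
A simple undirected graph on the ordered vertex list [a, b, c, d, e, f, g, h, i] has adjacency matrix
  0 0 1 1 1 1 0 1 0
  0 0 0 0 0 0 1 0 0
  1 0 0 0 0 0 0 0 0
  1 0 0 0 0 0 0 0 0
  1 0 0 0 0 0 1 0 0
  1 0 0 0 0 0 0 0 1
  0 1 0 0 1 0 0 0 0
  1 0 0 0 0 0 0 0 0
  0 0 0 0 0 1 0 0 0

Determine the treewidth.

A width-1 tree decomposition is:
Bags: B1 = {b, g}  B2 = {e, g}  B3 = {a, e}  B4 = {a, f}  B5 = {a, d}  B6 = {a, c}  B7 = {a, h}  B8 = {f, i}
Tree: B1–B2, B2–B3, B3–B4, B3–B5, B3–B6, B4–B7, B4–B8
The largest bag has 2 vertices, giving width 1; this decomposition certifies tw(G) ≤ 1. G has an edge, so its treewidth is at least 1. The upper and lower bounds meet at 1, so that is the treewidth.

1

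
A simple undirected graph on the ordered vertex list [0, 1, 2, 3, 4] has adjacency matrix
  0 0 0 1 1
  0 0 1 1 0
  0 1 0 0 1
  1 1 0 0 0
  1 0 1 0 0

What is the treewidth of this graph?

2

A width-2 tree decomposition is:
Bags: B1 = {1, 2, 3}  B2 = {0, 2, 3}  B3 = {0, 2, 4}
Tree: B1–B2, B2–B3
Each bag holds 3 vertices, so the decomposition has width 2, which upper-bounds the treewidth. The edges 2–1–3–0–4–2 form a cycle, so G is not a tree and its treewidth is at least 2. Combining the bounds, tw(G) = 2.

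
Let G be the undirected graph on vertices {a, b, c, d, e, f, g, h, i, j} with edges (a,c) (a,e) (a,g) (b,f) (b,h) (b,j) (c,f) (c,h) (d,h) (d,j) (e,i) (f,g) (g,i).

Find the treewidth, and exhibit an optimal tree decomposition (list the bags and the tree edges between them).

Every bag has size at most 3, so the width is 3 − 1 = 2 and tw(G) ≤ 2. For the lower bound, G contains the cycle j–d–h–b–j, so G is not a forest; only forests have treewidth ≤ 1, hence tw(G) ≥ 2. Combining the bounds, tw(G) = 2.

Treewidth 2.
One such decomposition:
Bags: B1 = {b, d, j}  B2 = {b, d, h}  B3 = {b, f, h}  B4 = {c, f, h}  B5 = {c, f, g}  B6 = {a, c, g}  B7 = {a, g, i}  B8 = {a, e, i}
Tree: B1–B2, B2–B3, B3–B4, B4–B5, B5–B6, B6–B7, B7–B8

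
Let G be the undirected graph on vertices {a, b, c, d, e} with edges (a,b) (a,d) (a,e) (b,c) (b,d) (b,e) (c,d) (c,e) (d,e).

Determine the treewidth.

3

A width-3 tree decomposition is:
Bags: B1 = {a, b, d, e}  B2 = {b, c, d, e}
Tree: B1–B2
Every bag has size at most 4, so the width is 4 − 1 = 3 and tw(G) ≤ 3. Conversely, {b, c, d, e} is a clique of size 4, and the vertices of any clique must share a bag in every tree decomposition; so some bag has ≥ 4 vertices and tw(G) ≥ 3. The upper and lower bounds meet at 3, so that is the treewidth.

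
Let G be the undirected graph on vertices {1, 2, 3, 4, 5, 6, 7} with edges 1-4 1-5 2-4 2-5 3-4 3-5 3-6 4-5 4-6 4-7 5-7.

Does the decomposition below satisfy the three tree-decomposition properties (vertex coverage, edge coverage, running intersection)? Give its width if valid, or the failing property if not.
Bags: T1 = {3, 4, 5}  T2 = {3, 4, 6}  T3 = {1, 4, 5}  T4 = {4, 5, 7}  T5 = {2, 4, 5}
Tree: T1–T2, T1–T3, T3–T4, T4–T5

Yes; width 2.

Every vertex of G appears in some bag (union = {1, 2, 3, 4, 5, 6, 7}); every edge is covered by a bag; and for each vertex v the set of bags containing v is connected in the bag tree. The decomposition is therefore valid. The largest bag has 3 vertices, so the width is 2.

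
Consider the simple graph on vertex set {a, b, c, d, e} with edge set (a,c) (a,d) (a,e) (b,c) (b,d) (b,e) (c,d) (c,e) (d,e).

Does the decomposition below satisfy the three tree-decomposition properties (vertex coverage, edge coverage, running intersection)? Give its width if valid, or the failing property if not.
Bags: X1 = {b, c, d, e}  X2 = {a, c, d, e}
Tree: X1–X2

Checking the three conditions: (i) the bags cover all of {a, b, c, d, e}; (ii) for each edge, some bag contains both endpoints; (iii) the bags containing any fixed vertex form a subtree. All hold, so the decomposition is valid with width 4 − 1 = 3.

Yes; width 3.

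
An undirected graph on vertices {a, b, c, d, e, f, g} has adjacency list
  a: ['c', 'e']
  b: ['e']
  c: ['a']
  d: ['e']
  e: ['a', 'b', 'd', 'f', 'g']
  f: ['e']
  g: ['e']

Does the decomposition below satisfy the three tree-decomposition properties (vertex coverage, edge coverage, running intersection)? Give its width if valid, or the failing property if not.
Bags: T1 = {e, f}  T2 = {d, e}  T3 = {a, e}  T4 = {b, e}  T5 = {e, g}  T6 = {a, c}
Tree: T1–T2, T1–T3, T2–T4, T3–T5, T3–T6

Yes; width 1.

Checking the three conditions: (i) the bags cover all of {a, b, c, d, e, f, g}; (ii) for each edge, some bag contains both endpoints; (iii) the bags containing any fixed vertex form a subtree. All hold, so the decomposition is valid with width 2 − 1 = 1.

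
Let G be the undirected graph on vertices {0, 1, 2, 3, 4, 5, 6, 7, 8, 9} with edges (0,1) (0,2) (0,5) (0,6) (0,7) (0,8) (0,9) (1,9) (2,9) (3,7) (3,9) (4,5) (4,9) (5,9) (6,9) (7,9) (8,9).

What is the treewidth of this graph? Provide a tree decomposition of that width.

Treewidth 2.
One such decomposition:
Bags: B1 = {0, 7, 9}  B2 = {3, 7, 9}  B3 = {0, 1, 9}  B4 = {0, 5, 9}  B5 = {0, 2, 9}  B6 = {0, 8, 9}  B7 = {0, 6, 9}  B8 = {4, 5, 9}
Tree: B1–B2, B1–B3, B3–B4, B3–B5, B5–B6, B6–B7, B4–B8

Each bag holds 3 vertices, so the decomposition has width 2, which upper-bounds the treewidth. On the other hand G contains the 3-clique {0, 1, 9}. A clique must lie in a single bag of any decomposition, so no decomposition can have width below 2. Therefore the treewidth is 2.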